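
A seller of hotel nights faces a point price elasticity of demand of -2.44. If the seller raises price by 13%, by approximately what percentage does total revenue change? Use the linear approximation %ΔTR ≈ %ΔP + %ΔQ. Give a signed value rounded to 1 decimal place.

-18.7%

%ΔQ ≈ Ed × %ΔP = (-2.44) × (+13%) = -31.7200%
%ΔTR ≈ %ΔP + %ΔQ = (+13%) + (-31.7200%) = -18.7200%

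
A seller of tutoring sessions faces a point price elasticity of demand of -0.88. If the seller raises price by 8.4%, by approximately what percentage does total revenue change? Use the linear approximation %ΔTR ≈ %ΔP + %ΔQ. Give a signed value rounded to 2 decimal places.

+1.01%

%ΔQ ≈ Ed × %ΔP = (-0.88) × (+8.4%) = -7.3920%
%ΔTR ≈ %ΔP + %ΔQ = (+8.4%) + (-7.3920%) = +1.0080%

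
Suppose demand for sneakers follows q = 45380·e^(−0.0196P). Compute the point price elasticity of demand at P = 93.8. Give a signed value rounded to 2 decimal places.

dq/dP = −0.0196·q = -141.475. At P = 93.8, q = 7218.1.
Ed = (dq/dP)·(P/q) = (-141.475) × (93.8/7218.1) = -1.8384…

-1.84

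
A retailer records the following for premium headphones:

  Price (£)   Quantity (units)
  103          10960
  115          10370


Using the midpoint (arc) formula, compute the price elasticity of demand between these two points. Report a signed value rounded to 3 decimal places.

-0.503

%ΔQ = (10370 − 10960) / [(10960 + 10370)/2] = -590/10665 = -0.055321…
%ΔP = (115 − 103) / [(103 + 115)/2] = 12/109 = 0.110091…
Arc Ed = %ΔQ / %ΔP = (-590/10665) / (12/109) = -0.50250…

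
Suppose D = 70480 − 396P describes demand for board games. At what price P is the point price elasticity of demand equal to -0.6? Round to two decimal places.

Ed = −396P/(70480 − 396P). Set this equal to -0.6:
396P = 0.6·(70480 − 396P) ⇒ 396P(1 + 0.6) = 0.6·70480
P = 0.6·70480 / (396·1.6) = 66.7424…

66.74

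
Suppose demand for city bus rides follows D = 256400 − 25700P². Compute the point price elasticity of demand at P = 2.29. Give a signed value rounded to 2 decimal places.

-2.22

dD/dP = −2·25700·P = -117706. At P = 2.29, D = 121626.63.
Ed = (dD/dP)·(P/D) = (-117706) × (2.29/121626.63) = -2.2161…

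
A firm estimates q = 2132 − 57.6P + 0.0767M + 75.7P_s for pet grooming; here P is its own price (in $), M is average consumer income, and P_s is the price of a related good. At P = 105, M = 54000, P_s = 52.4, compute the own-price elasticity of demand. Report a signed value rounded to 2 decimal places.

-1.44

At the given values, q = 2132 − 57.6(105) + 0.0767(54000) + 75.7(52.4) = 4192.48.
∂q/∂P = −57.6.
E = (-57.6) × (105/4192.48) = -1.4425…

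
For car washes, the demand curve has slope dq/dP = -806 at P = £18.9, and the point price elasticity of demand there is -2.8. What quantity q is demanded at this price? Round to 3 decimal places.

Ed = (dq/dP)·(P/q) ⇒ q = (dq/dP)·P/Ed = (-806)·18.9/(-2.8) = 5440.5

5440.500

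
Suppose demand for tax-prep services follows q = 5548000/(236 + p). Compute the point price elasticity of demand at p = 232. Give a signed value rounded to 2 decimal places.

dq/dp = −5548000/(236 + p)² = -25.3306. At p = 232, q = 11854.7.
Ed = (dq/dp)·(p/q) = (-25.3306) × (232/11854.7) = -0.4957…

-0.50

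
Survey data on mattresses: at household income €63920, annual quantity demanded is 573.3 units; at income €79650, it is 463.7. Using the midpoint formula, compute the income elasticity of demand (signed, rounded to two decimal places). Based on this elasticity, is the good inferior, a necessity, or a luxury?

%ΔQ = (463.7 − 573.3)/[( 573.3 + 463.7)/2] = -109.6/518.5 = -0.211378…
%ΔIncome = (79650 − 63920)/[( 63920 + 79650)/2] = 15730/71785 = 0.219126…
E_income = (-109.6/518.5) / (15730/71785) = -0.9646…
E_income < 0 ⇒ inferior good.

-0.96; inferior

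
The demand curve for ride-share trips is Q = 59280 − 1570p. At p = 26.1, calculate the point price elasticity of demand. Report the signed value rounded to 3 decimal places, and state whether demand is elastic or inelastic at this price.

-2.239; elastic

dQ/dp = −1570. At p = 26.1, Q = 59280 − 1570(26.1) = 18303.
Ed = (dQ/dp)·(p/Q) = −1570 × (26.1/18303) = -2.23881…
|Ed| = 2.239 > 1, so demand is elastic.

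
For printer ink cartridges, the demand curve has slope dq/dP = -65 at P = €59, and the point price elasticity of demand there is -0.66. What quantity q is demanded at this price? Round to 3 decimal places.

Ed = (dq/dP)·(P/q) ⇒ q = (dq/dP)·P/Ed = (-65)·59/(-0.66) = 5810.60606…

5810.606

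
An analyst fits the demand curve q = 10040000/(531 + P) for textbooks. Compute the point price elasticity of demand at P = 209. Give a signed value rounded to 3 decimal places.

-0.282

dq/dP = −10040000/(531 + P)² = -18.3346. At P = 209, q = 13567.6.
Ed = (dq/dP)·(P/q) = (-18.3346) × (209/13567.6) = -0.28243…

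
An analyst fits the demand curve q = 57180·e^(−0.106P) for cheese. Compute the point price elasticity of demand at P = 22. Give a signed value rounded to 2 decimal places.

-2.33

dq/dP = −0.106·q = -588.539. At P = 22, q = 5552.26.
Ed = (dq/dP)·(P/q) = (-588.539) × (22/5552.26) = -2.332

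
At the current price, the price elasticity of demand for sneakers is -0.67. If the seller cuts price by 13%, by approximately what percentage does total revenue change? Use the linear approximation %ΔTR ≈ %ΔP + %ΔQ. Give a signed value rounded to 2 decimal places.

-4.29%

%ΔQ ≈ Ed × %ΔP = (-0.67) × (-13%) = +8.7100%
%ΔTR ≈ %ΔP + %ΔQ = (-13%) + (+8.7100%) = -4.2900%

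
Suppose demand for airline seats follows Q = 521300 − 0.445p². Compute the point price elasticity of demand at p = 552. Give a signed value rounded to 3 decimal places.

-0.703

dQ/dp = −2·0.445·p = -491.28. At p = 552, Q = 385706.72.
Ed = (dQ/dp)·(p/Q) = (-491.28) × (552/385706.72) = -0.70309…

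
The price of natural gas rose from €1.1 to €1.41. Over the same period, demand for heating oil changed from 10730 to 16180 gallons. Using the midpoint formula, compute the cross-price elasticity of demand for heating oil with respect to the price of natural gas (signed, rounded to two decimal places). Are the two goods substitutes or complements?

%ΔQ_{heating oil} = (16180 − 10730)/avg = 5450/13455 = 0.405053…
%ΔP_{natural gas} = (1.41 − 1.1)/avg = 0.31/1.255 = 0.247011…
E_cross = (5450/13455) / (0.31/1.255) = 1.6398…
E_cross > 0 ⇒ the goods are substitutes.

1.64; substitutes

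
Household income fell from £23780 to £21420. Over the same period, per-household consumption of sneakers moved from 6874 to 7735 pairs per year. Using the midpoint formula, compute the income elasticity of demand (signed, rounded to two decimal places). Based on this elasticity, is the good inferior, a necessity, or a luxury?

-1.13; inferior

%ΔQ = (7735 − 6874)/[( 6874 + 7735)/2] = 861/7304.5 = 0.117872…
%ΔIncome = (21420 − 23780)/[( 23780 + 21420)/2] = -2360/22600 = -0.104424…
E_income = (861/7304.5) / (-2360/22600) = -1.1287…
E_income < 0 ⇒ inferior good.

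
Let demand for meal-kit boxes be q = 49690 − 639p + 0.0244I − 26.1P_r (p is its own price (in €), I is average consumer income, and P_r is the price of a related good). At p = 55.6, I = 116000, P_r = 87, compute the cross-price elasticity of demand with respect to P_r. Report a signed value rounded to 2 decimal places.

-0.15

At the given values, q = 49690 − 639(55.6) + 0.0244(116000) − 26.1(87) = 14721.3.
∂q/∂P_r = -26.1.
E = (-26.1) × (87/14721.3) = -0.1542…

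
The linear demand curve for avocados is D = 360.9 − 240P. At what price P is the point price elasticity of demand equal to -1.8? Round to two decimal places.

Ed = −240P/(360.9 − 240P). Set this equal to -1.8:
240P = 1.8·(360.9 − 240P) ⇒ 240P(1 + 1.8) = 1.8·360.9
P = 1.8·360.9 / (240·2.8) = 0.9666…

0.97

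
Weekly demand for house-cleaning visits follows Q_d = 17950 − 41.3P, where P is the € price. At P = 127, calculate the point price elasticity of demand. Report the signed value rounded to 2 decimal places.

-0.41

dQ_d/dP = −41.3. At P = 127, Q_d = 17950 − 41.3(127) = 12704.9.
Ed = (dQ_d/dP)·(P/Q_d) = −41.3 × (127/12704.9) = -0.4128…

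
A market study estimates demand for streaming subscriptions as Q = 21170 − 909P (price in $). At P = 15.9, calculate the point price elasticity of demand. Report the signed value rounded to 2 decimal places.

-2.15

dQ/dP = −909. At P = 15.9, Q = 21170 − 909(15.9) = 6716.9.
Ed = (dQ/dP)·(P/Q) = −909 × (15.9/6716.9) = -2.1517…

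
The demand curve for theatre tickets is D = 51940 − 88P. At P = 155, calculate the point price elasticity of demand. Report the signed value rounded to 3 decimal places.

dD/dP = −88. At P = 155, D = 51940 − 88(155) = 38300.
Ed = (dD/dP)·(P/D) = −88 × (155/38300) = -0.35613…

-0.356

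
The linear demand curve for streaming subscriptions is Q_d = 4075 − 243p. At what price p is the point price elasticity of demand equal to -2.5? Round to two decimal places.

Ed = −243p/(4075 − 243p). Set this equal to -2.5:
243p = 2.5·(4075 − 243p) ⇒ 243p(1 + 2.5) = 2.5·4075
p = 2.5·4075 / (243·3.5) = 11.9782…

11.98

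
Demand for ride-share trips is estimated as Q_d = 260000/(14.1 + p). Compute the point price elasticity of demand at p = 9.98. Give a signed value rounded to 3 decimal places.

dQ_d/dp = −260000/(14.1 + p)² = -448.395. At p = 9.98, Q_d = 10797.3.
Ed = (dQ_d/dp)·(p/Q_d) = (-448.395) × (9.98/10797.3) = -0.41445…

-0.414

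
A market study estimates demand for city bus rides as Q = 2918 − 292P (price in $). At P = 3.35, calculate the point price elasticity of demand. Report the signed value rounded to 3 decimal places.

dQ/dP = −292. At P = 3.35, Q = 2918 − 292(3.35) = 1939.8.
Ed = (dQ/dP)·(P/Q) = −292 × (3.35/1939.8) = -0.50427…

-0.504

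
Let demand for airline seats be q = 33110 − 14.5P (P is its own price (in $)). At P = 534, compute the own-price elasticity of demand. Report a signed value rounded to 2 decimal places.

-0.31

At the given values, q = 33110 − 14.5(534) = 25367.
∂q/∂P = −14.5.
E = (-14.5) × (534/25367) = -0.3052…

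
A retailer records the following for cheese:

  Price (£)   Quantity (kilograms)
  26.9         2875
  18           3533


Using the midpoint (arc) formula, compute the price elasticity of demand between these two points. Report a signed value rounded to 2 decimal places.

-0.52

%ΔQ = (3533 − 2875) / [(2875 + 3533)/2] = 658/3204 = 0.205368…
%ΔP = (18 − 26.9) / [(26.9 + 18)/2] = -8.9/22.45 = -0.396436…
Arc Ed = %ΔQ / %ΔP = (658/3204) / (-8.9/22.45) = -0.5180…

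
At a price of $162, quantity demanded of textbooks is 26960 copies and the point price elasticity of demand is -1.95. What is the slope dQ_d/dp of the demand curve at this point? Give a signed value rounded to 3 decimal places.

-324.519

Ed = (dQ_d/dp)·(p/Q_d) ⇒ dQ_d/dp = Ed·Q_d/p = (-1.95)·26960/162 = -324.51851…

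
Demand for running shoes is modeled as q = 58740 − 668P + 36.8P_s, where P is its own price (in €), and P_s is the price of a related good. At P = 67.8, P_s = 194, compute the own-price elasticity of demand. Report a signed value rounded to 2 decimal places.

At the given values, q = 58740 − 668(67.8) + 36.8(194) = 20588.8.
∂q/∂P = −668.
E = (-668) × (67.8/20588.8) = -2.1997…

-2.20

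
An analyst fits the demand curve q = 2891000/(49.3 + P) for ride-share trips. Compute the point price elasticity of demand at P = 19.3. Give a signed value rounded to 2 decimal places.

dq/dP = −2891000/(49.3 + P)² = -614.327. At P = 19.3, q = 42142.9.
Ed = (dq/dP)·(P/q) = (-614.327) × (19.3/42142.9) = -0.2813…

-0.28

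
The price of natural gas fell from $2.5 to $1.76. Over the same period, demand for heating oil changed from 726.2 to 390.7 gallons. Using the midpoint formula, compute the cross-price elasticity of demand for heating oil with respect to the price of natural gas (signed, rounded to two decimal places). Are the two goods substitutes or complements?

%ΔQ_{heating oil} = (390.7 − 726.2)/avg = -335.5/558.45 = -0.600769…
%ΔP_{natural gas} = (1.76 − 2.5)/avg = -0.74/2.13 = -0.347417…
E_cross = (-335.5/558.45) / (-0.74/2.13) = 1.7292…
E_cross > 0 ⇒ the goods are substitutes.

1.73; substitutes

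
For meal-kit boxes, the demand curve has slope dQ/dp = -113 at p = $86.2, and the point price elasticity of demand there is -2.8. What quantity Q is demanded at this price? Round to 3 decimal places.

3478.786

Ed = (dQ/dp)·(p/Q) ⇒ Q = (dQ/dp)·p/Ed = (-113)·86.2/(-2.8) = 3478.78571…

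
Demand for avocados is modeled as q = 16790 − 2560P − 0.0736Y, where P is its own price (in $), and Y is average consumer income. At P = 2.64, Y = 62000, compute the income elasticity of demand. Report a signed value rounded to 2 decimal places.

At the given values, q = 16790 − 2560(2.64) − 0.0736(62000) = 5468.4.
∂q/∂Y = -0.0736.
E = (-0.0736) × (62000/5468.4) = -0.8344…

-0.83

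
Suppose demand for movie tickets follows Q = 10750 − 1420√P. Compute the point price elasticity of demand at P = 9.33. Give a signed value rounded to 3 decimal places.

dQ/dP = −1420/(2√P) = -232.444. At P = 9.33, Q = 6412.6.
Ed = (dQ/dP)·(P/Q) = (-232.444) × (9.33/6412.6) = -0.33819…

-0.338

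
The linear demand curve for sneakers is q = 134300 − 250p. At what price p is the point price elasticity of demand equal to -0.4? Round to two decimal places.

153.49

Ed = −250p/(134300 − 250p). Set this equal to -0.4:
250p = 0.4·(134300 − 250p) ⇒ 250p(1 + 0.4) = 0.4·134300
p = 0.4·134300 / (250·1.4) = 153.4857…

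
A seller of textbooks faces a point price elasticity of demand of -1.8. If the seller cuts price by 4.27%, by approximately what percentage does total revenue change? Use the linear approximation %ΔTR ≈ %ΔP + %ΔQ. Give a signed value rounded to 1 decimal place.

+3.4%

%ΔQ ≈ Ed × %ΔP = (-1.8) × (-4.27%) = +7.6860%
%ΔTR ≈ %ΔP + %ΔQ = (-4.27%) + (+7.6860%) = +3.4160%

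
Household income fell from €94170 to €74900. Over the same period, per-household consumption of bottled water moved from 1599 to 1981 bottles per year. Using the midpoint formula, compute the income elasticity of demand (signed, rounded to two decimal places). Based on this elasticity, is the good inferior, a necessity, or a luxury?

%ΔQ = (1981 − 1599)/[( 1599 + 1981)/2] = 382/1790 = 0.213407…
%ΔIncome = (74900 − 94170)/[( 94170 + 74900)/2] = -19270/84535 = -0.227952…
E_income = (382/1790) / (-19270/84535) = -0.9361…
E_income < 0 ⇒ inferior good.

-0.94; inferior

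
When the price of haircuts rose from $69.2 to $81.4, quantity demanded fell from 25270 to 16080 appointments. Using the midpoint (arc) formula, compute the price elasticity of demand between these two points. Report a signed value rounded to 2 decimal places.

-2.74

%ΔQ = (16080 − 25270) / [(25270 + 16080)/2] = -9190/20675 = -0.444498…
%ΔP = (81.4 − 69.2) / [(69.2 + 81.4)/2] = 12.2/75.3 = 0.162018…
Arc Ed = %ΔQ / %ΔP = (-9190/20675) / (12.2/75.3) = -2.7435…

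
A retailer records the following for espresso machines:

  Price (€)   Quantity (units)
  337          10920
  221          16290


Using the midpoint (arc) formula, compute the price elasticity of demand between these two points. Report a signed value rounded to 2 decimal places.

-0.95

%ΔQ = (16290 − 10920) / [(10920 + 16290)/2] = 5370/13605 = 0.394707…
%ΔP = (221 − 337) / [(337 + 221)/2] = -116/279 = -0.415770…
Arc Ed = %ΔQ / %ΔP = (5370/13605) / (-116/279) = -0.9493…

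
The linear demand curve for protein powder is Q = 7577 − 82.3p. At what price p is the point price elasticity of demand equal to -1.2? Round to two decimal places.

Ed = −82.3p/(7577 − 82.3p). Set this equal to -1.2:
82.3p = 1.2·(7577 − 82.3p) ⇒ 82.3p(1 + 1.2) = 1.2·7577
p = 1.2·7577 / (82.3·2.2) = 50.2176…

50.22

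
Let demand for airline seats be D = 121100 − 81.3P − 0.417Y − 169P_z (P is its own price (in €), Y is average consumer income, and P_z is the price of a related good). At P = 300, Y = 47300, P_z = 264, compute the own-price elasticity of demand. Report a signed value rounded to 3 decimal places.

At the given values, D = 121100 − 81.3(300) − 0.417(47300) − 169(264) = 32369.9.
∂D/∂P = −81.3.
E = (-81.3) × (300/32369.9) = -0.75347…

-0.753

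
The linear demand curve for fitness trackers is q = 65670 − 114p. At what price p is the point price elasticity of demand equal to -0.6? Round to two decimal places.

Ed = −114p/(65670 − 114p). Set this equal to -0.6:
114p = 0.6·(65670 − 114p) ⇒ 114p(1 + 0.6) = 0.6·65670
p = 0.6·65670 / (114·1.6) = 216.0197…

216.02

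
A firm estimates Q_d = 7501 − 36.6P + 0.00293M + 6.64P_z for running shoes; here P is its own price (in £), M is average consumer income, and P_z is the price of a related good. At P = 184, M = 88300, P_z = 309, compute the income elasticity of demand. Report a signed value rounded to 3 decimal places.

At the given values, Q_d = 7501 − 36.6(184) + 0.00293(88300) + 6.64(309) = 3077.079.
∂Q_d/∂M = 0.00293.
E = (0.00293) × (88300/3077.079) = 0.08407…

0.084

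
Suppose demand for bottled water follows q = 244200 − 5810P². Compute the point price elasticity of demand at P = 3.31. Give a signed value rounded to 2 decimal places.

-0.71

dq/dP = −2·5810·P = -38462.2. At P = 3.31, q = 180545.059.
Ed = (dq/dP)·(P/q) = (-38462.2) × (3.31/180545.059) = -0.7051…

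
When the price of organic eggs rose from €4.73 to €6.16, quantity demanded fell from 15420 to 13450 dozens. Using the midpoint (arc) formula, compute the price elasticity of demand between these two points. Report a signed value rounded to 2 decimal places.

%ΔQ = (13450 − 15420) / [(15420 + 13450)/2] = -1970/14435 = -0.136473…
%ΔP = (6.16 − 4.73) / [(4.73 + 6.16)/2] = 1.43/5.445 = 0.262626…
Arc Ed = %ΔQ / %ΔP = (-1970/14435) / (1.43/5.445) = -0.5196…

-0.52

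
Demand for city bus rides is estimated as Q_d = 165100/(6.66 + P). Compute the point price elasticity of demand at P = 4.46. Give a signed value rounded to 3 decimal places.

-0.401

dQ_d/dP = −165100/(6.66 + P)² = -1335.17. At P = 4.46, Q_d = 14847.1.
Ed = (dQ_d/dP)·(P/Q_d) = (-1335.17) × (4.46/14847.1) = -0.40107…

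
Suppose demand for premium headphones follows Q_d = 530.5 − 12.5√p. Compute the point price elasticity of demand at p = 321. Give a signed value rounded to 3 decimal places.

-0.365

dQ_d/dp = −12.5/(2√p) = -0.348841. At p = 321, Q_d = 306.544.
Ed = (dQ_d/dp)·(p/Q_d) = (-0.348841) × (321/306.544) = -0.36529…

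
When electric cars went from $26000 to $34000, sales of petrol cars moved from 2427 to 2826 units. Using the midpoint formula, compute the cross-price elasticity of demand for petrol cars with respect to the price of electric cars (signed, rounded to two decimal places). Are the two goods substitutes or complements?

%ΔQ_{petrol cars} = (2826 − 2427)/avg = 399/2626.5 = 0.151913…
%ΔP_{electric cars} = (34000 − 26000)/avg = 8000/30000 = 0.266666…
E_cross = (399/2626.5) / (8000/30000) = 0.5696…
E_cross > 0 ⇒ the goods are substitutes.

0.57; substitutes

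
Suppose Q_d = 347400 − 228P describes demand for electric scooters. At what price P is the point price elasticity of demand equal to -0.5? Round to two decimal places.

507.89

Ed = −228P/(347400 − 228P). Set this equal to -0.5:
228P = 0.5·(347400 − 228P) ⇒ 228P(1 + 0.5) = 0.5·347400
P = 0.5·347400 / (228·1.5) = 507.8947…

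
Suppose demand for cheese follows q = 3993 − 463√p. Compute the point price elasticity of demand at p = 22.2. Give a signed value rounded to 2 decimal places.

-0.60

dq/dp = −463/(2√p) = -49.1331. At p = 22.2, q = 1811.49.
Ed = (dq/dp)·(p/q) = (-49.1331) × (22.2/1811.49) = -0.6021…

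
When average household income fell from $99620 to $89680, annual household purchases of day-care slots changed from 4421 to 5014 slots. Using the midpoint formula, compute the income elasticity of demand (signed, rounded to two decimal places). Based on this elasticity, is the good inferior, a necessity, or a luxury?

%ΔQ = (5014 − 4421)/[( 4421 + 5014)/2] = 593/4717.5 = 0.125702…
%ΔIncome = (89680 − 99620)/[( 99620 + 89680)/2] = -9940/94650 = -0.105018…
E_income = (593/4717.5) / (-9940/94650) = -1.1969…
E_income < 0 ⇒ inferior good.

-1.20; inferior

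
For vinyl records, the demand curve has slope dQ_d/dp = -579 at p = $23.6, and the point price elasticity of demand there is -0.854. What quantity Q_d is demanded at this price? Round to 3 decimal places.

16000.468

Ed = (dQ_d/dp)·(p/Q_d) ⇒ Q_d = (dQ_d/dp)·p/Ed = (-579)·23.6/(-0.854) = 16000.46838…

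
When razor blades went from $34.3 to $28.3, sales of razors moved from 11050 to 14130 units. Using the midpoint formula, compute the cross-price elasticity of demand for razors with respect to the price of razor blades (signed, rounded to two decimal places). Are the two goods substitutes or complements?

-1.28; complements

%ΔQ_{razors} = (14130 − 11050)/avg = 3080/12590 = 0.244638…
%ΔP_{razor blades} = (28.3 − 34.3)/avg = -6/31.3 = -0.191693…
E_cross = (3080/12590) / (-6/31.3) = -1.2761…
E_cross < 0 ⇒ the goods are complements.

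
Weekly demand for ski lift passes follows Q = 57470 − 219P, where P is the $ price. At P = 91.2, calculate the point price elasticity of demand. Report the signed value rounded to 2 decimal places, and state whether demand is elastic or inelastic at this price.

-0.53; inelastic

dQ/dP = −219. At P = 91.2, Q = 57470 − 219(91.2) = 37497.2.
Ed = (dQ/dP)·(P/Q) = −219 × (91.2/37497.2) = -0.5326…
|Ed| = 0.53 < 1, so demand is inelastic.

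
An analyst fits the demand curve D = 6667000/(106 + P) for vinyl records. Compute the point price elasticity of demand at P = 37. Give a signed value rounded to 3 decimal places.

dD/dP = −6667000/(106 + P)² = -326.031. At P = 37, D = 46622.4.
Ed = (dD/dP)·(P/D) = (-326.031) × (37/46622.4) = -0.25874…

-0.259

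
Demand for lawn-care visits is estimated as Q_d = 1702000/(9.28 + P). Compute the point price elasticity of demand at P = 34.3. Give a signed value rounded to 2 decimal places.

dQ_d/dP = −1702000/(9.28 + P)² = -896.159. At P = 34.3, Q_d = 39054.6.
Ed = (dQ_d/dP)·(P/Q_d) = (-896.159) × (34.3/39054.6) = -0.7870…

-0.79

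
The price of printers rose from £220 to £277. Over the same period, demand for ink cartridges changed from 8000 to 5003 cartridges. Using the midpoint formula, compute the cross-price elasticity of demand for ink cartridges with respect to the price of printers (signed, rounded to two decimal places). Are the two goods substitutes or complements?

%ΔQ_{ink cartridges} = (5003 − 8000)/avg = -2997/6501.5 = -0.460970…
%ΔP_{printers} = (277 − 220)/avg = 57/248.5 = 0.229376…
E_cross = (-2997/6501.5) / (57/248.5) = -2.0096…
E_cross < 0 ⇒ the goods are complements.

-2.01; complements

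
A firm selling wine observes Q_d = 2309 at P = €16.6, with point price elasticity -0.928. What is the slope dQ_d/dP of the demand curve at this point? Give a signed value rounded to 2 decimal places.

-129.08

Ed = (dQ_d/dP)·(P/Q_d) ⇒ dQ_d/dP = Ed·Q_d/P = (-0.928)·2309/16.6 = -129.0814…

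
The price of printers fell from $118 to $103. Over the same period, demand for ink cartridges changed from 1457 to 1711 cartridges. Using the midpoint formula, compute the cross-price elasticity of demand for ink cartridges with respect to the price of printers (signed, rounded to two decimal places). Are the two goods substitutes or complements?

-1.18; complements

%ΔQ_{ink cartridges} = (1711 − 1457)/avg = 254/1584 = 0.160353…
%ΔP_{printers} = (103 − 118)/avg = -15/110.5 = -0.135746…
E_cross = (254/1584) / (-15/110.5) = -1.1812…
E_cross < 0 ⇒ the goods are complements.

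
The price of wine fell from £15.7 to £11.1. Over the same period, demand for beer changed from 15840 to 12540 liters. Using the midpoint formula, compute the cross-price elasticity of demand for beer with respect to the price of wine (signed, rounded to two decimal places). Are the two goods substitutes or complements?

0.68; substitutes

%ΔQ_{beer} = (12540 − 15840)/avg = -3300/14190 = -0.232558…
%ΔP_{wine} = (11.1 − 15.7)/avg = -4.6/13.4 = -0.343283…
E_cross = (-3300/14190) / (-4.6/13.4) = 0.6774…
E_cross > 0 ⇒ the goods are substitutes.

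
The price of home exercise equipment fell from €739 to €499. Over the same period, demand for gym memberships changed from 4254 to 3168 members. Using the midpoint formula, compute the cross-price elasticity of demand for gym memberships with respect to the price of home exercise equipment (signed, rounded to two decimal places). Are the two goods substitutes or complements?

0.75; substitutes

%ΔQ_{gym memberships} = (3168 − 4254)/avg = -1086/3711 = -0.292643…
%ΔP_{home exercise equipment} = (499 − 739)/avg = -240/619 = -0.387722…
E_cross = (-1086/3711) / (-240/619) = 0.7547…
E_cross > 0 ⇒ the goods are substitutes.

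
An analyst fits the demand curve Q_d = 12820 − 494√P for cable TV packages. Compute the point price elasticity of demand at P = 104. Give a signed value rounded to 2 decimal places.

-0.32

dQ_d/dP = −494/(2√P) = -24.2203. At P = 104, Q_d = 7782.17.
Ed = (dQ_d/dP)·(P/Q_d) = (-24.2203) × (104/7782.17) = -0.3236…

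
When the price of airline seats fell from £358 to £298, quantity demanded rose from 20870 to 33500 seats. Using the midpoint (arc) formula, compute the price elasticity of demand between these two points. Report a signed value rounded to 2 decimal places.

%ΔQ = (33500 − 20870) / [(20870 + 33500)/2] = 12630/27185 = 0.464594…
%ΔP = (298 − 358) / [(358 + 298)/2] = -60/328 = -0.182926…
Arc Ed = %ΔQ / %ΔP = (12630/27185) / (-60/328) = -2.5397…

-2.54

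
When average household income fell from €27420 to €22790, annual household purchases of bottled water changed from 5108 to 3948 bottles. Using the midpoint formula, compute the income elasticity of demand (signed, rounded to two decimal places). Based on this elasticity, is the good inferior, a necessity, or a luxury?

%ΔQ = (3948 − 5108)/[( 5108 + 3948)/2] = -1160/4528 = -0.256183…
%ΔIncome = (22790 − 27420)/[( 27420 + 22790)/2] = -4630/25105 = -0.184425…
E_income = (-1160/4528) / (-4630/25105) = 1.3890…
E_income > 1 ⇒ normal good, luxury.

1.39; luxury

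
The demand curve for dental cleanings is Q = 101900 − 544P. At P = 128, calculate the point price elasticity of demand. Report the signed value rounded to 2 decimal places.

dQ/dP = −544. At P = 128, Q = 101900 − 544(128) = 32268.
Ed = (dQ/dP)·(P/Q) = −544 × (128/32268) = -2.1579…

-2.16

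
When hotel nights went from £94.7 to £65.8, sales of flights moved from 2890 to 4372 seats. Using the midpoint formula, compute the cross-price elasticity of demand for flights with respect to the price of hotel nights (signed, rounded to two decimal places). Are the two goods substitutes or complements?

%ΔQ_{flights} = (4372 − 2890)/avg = 1482/3631 = 0.408152…
%ΔP_{hotel nights} = (65.8 − 94.7)/avg = -28.9/80.25 = -0.360124…
E_cross = (1482/3631) / (-28.9/80.25) = -1.1333…
E_cross < 0 ⇒ the goods are complements.

-1.13; complements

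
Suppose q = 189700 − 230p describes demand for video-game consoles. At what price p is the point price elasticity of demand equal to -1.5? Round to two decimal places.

Ed = −230p/(189700 − 230p). Set this equal to -1.5:
230p = 1.5·(189700 − 230p) ⇒ 230p(1 + 1.5) = 1.5·189700
p = 1.5·189700 / (230·2.5) = 494.8695…

494.87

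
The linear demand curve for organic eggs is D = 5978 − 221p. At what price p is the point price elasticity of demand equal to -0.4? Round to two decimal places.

7.73

Ed = −221p/(5978 − 221p). Set this equal to -0.4:
221p = 0.4·(5978 − 221p) ⇒ 221p(1 + 0.4) = 0.4·5978
p = 0.4·5978 / (221·1.4) = 7.7285…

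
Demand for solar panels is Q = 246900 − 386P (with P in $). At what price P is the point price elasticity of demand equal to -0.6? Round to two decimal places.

239.86

Ed = −386P/(246900 − 386P). Set this equal to -0.6:
386P = 0.6·(246900 − 386P) ⇒ 386P(1 + 0.6) = 0.6·246900
P = 0.6·246900 / (386·1.6) = 239.8639…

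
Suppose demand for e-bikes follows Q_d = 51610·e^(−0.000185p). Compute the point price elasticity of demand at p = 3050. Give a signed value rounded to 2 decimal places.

dQ_d/dp = −0.000185·Q_d = -5.43069. At p = 3050, Q_d = 29355.1.
Ed = (dQ_d/dp)·(p/Q_d) = (-5.43069) × (3050/29355.1) = -0.5642…

-0.56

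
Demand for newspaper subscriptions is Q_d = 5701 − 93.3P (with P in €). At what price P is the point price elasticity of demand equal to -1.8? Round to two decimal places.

39.28

Ed = −93.3P/(5701 − 93.3P). Set this equal to -1.8:
93.3P = 1.8·(5701 − 93.3P) ⇒ 93.3P(1 + 1.8) = 1.8·5701
P = 1.8·5701 / (93.3·2.8) = 39.2811…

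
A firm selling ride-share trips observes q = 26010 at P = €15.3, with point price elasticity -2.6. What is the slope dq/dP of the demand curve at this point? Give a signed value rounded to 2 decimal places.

-4420.00

Ed = (dq/dP)·(P/q) ⇒ dq/dP = Ed·q/P = (-2.6)·26010/15.3 = -4420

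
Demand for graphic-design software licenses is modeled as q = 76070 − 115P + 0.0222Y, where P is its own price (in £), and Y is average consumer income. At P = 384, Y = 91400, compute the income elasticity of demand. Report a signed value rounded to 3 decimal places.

0.060

At the given values, q = 76070 − 115(384) + 0.0222(91400) = 33939.08.
∂q/∂Y = 0.0222.
E = (0.0222) × (91400/33939.08) = 0.05978…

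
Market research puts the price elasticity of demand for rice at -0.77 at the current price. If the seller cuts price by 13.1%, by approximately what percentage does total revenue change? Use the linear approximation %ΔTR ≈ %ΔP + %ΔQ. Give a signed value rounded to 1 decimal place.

-3.0%

%ΔQ ≈ Ed × %ΔP = (-0.77) × (-13.1%) = +10.0870%
%ΔTR ≈ %ΔP + %ΔQ = (-13.1%) + (+10.0870%) = -3.0130%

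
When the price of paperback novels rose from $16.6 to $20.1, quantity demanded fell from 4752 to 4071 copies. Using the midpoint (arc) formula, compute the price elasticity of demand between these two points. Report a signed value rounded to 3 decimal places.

-0.809

%ΔQ = (4071 − 4752) / [(4752 + 4071)/2] = -681/4411.5 = -0.154369…
%ΔP = (20.1 − 16.6) / [(16.6 + 20.1)/2] = 3.5/18.35 = 0.190735…
Arc Ed = %ΔQ / %ΔP = (-681/4411.5) / (3.5/18.35) = -0.80933…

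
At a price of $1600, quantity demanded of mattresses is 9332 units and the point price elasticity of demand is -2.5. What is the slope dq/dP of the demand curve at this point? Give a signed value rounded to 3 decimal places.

Ed = (dq/dP)·(P/q) ⇒ dq/dP = Ed·q/P = (-2.5)·9332/1600 = -14.58125

-14.581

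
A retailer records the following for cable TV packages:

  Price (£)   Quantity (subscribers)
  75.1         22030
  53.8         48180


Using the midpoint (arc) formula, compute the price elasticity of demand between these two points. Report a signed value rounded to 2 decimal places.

%ΔQ = (48180 − 22030) / [(22030 + 48180)/2] = 26150/35105 = 0.744908…
%ΔP = (53.8 − 75.1) / [(75.1 + 53.8)/2] = -21.3/64.45 = -0.330488…
Arc Ed = %ΔQ / %ΔP = (26150/35105) / (-21.3/64.45) = -2.2539…

-2.25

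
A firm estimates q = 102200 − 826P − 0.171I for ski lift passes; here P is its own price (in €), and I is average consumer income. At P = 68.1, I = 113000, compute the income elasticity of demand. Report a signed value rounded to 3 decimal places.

At the given values, q = 102200 − 826(68.1) − 0.171(113000) = 26626.4.
∂q/∂I = -0.171.
E = (-0.171) × (113000/26626.4) = -0.72570…

-0.726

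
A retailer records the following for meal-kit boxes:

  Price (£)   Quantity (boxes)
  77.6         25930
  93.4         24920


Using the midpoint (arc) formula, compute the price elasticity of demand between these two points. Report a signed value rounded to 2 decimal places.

%ΔQ = (24920 − 25930) / [(25930 + 24920)/2] = -1010/25425 = -0.039724…
%ΔP = (93.4 − 77.6) / [(77.6 + 93.4)/2] = 15.8/85.5 = 0.184795…
Arc Ed = %ΔQ / %ΔP = (-1010/25425) / (15.8/85.5) = -0.2149…

-0.21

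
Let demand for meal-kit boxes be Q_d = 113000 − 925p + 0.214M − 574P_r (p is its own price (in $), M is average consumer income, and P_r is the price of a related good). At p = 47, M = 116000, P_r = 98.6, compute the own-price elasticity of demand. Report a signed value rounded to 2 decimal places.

-1.15

At the given values, Q_d = 113000 − 925(47) + 0.214(116000) − 574(98.6) = 37752.6.
∂Q_d/∂p = −925.
E = (-925) × (47/37752.6) = -1.1515…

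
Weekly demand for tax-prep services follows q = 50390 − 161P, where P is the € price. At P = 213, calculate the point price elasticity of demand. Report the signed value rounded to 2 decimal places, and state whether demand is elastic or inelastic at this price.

dq/dP = −161. At P = 213, q = 50390 − 161(213) = 16097.
Ed = (dq/dP)·(P/q) = −161 × (213/16097) = -2.1303…
|Ed| = 2.13 > 1, so demand is elastic.

-2.13; elastic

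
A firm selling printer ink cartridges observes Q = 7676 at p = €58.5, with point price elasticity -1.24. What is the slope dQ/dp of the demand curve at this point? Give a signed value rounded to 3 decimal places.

Ed = (dQ/dp)·(p/Q) ⇒ dQ/dp = Ed·Q/p = (-1.24)·7676/58.5 = -162.70495…

-162.705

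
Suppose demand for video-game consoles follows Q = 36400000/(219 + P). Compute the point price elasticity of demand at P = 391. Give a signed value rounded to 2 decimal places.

-0.64

dQ/dP = −36400000/(219 + P)² = -97.8232. At P = 391, Q = 59672.1.
Ed = (dQ/dP)·(P/Q) = (-97.8232) × (391/59672.1) = -0.6409…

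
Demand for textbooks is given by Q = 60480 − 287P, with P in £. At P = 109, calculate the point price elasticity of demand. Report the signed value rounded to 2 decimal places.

dQ/dP = −287. At P = 109, Q = 60480 − 287(109) = 29197.
Ed = (dQ/dP)·(P/Q) = −287 × (109/29197) = -1.0714…

-1.07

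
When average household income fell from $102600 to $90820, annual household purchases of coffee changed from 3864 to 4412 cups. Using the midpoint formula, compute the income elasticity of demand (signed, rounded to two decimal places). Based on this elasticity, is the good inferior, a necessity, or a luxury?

-1.09; inferior

%ΔQ = (4412 − 3864)/[( 3864 + 4412)/2] = 548/4138 = 0.132431…
%ΔIncome = (90820 − 102600)/[( 102600 + 90820)/2] = -11780/96710 = -0.121807…
E_income = (548/4138) / (-11780/96710) = -1.0872…
E_income < 0 ⇒ inferior good.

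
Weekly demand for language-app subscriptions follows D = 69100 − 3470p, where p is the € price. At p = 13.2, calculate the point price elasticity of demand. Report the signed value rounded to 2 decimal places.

dD/dp = −3470. At p = 13.2, D = 69100 − 3470(13.2) = 23296.
Ed = (dD/dp)·(p/D) = −3470 × (13.2/23296) = -1.9661…

-1.97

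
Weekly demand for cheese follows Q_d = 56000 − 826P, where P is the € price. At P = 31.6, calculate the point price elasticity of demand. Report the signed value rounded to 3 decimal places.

dQ_d/dP = −826. At P = 31.6, Q_d = 56000 − 826(31.6) = 29898.4.
Ed = (dQ_d/dP)·(P/Q_d) = −826 × (31.6/29898.4) = -0.87300…

-0.873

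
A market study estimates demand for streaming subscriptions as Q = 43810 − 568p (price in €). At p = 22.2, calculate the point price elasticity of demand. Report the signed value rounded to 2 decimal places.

dQ/dp = −568. At p = 22.2, Q = 43810 − 568(22.2) = 31200.4.
Ed = (dQ/dp)·(p/Q) = −568 × (22.2/31200.4) = -0.4041…

-0.40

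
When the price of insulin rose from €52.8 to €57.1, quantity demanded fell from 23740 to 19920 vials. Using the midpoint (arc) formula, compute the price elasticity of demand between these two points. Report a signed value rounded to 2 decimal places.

-2.24

%ΔQ = (19920 − 23740) / [(23740 + 19920)/2] = -3820/21830 = -0.174988…
%ΔP = (57.1 − 52.8) / [(52.8 + 57.1)/2] = 4.3/54.95 = 0.078252…
Arc Ed = %ΔQ / %ΔP = (-3820/21830) / (4.3/54.95) = -2.2361…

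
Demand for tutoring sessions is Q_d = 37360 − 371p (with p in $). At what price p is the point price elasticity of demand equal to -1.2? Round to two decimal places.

Ed = −371p/(37360 − 371p). Set this equal to -1.2:
371p = 1.2·(37360 − 371p) ⇒ 371p(1 + 1.2) = 1.2·37360
p = 1.2·37360 / (371·2.2) = 54.9277…

54.93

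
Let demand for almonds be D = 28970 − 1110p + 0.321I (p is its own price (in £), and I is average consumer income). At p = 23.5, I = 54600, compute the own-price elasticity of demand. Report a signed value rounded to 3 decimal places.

At the given values, D = 28970 − 1110(23.5) + 0.321(54600) = 20411.6.
∂D/∂p = −1110.
E = (-1110) × (23.5/20411.6) = -1.27794…

-1.278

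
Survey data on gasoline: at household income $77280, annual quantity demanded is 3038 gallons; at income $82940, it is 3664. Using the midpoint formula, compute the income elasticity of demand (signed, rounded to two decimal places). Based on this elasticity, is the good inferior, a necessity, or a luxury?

%ΔQ = (3664 − 3038)/[( 3038 + 3664)/2] = 626/3351 = 0.186809…
%ΔIncome = (82940 − 77280)/[( 77280 + 82940)/2] = 5660/80110 = 0.070652…
E_income = (626/3351) / (5660/80110) = 2.6440…
E_income > 1 ⇒ normal good, luxury.

2.64; luxury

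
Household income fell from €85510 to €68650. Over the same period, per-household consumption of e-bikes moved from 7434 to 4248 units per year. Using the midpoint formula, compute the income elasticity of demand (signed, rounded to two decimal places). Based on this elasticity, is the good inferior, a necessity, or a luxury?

2.49; luxury

%ΔQ = (4248 − 7434)/[( 7434 + 4248)/2] = -3186/5841 = -0.545454…
%ΔIncome = (68650 − 85510)/[( 85510 + 68650)/2] = -16860/77080 = -0.218733…
E_income = (-3186/5841) / (-16860/77080) = 2.4936…
E_income > 1 ⇒ normal good, luxury.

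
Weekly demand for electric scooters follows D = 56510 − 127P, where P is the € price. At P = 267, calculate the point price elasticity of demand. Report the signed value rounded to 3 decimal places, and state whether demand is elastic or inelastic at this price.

-1.500; elastic

dD/dP = −127. At P = 267, D = 56510 − 127(267) = 22601.
Ed = (dD/dP)·(P/D) = −127 × (267/22601) = -1.50033…
|Ed| = 1.500 > 1, so demand is elastic.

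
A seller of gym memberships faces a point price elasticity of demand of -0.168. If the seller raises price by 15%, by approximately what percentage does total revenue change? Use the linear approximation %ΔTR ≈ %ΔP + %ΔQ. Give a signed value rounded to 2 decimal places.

+12.48%

%ΔQ ≈ Ed × %ΔP = (-0.168) × (+15%) = -2.5200%
%ΔTR ≈ %ΔP + %ΔQ = (+15%) + (-2.5200%) = +12.4800%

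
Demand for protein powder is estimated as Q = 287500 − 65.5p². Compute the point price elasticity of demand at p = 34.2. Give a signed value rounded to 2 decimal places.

-0.73

dQ/dp = −2·65.5·p = -4480.2. At p = 34.2, Q = 210888.58.
Ed = (dQ/dp)·(p/Q) = (-4480.2) × (34.2/210888.58) = -0.7265…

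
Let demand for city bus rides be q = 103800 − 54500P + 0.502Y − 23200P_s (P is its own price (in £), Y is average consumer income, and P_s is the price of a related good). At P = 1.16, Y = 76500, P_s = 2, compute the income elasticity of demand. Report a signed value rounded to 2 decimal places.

At the given values, q = 103800 − 54500(1.16) + 0.502(76500) − 23200(2) = 32583.
∂q/∂Y = 0.502.
E = (0.502) × (76500/32583) = 1.1786…

1.18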